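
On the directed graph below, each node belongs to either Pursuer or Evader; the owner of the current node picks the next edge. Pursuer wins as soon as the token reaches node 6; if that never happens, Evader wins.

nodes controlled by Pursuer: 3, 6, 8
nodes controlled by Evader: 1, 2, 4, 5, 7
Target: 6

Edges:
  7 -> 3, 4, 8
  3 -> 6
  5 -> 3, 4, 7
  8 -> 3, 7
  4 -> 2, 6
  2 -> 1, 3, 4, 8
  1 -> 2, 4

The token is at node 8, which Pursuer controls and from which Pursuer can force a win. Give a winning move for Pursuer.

3

A0 = {6}
A1: add {3} — 3 (Pursuer) has 3→6.
A2: add {8} — 8 (Pursuer) has 8→3.
A3 = A2; e.g. 1 (Evader) can still go to 2. Fixed point.
From 8, successor 3 is in the attractor (rank 1); the other successor 7 is not.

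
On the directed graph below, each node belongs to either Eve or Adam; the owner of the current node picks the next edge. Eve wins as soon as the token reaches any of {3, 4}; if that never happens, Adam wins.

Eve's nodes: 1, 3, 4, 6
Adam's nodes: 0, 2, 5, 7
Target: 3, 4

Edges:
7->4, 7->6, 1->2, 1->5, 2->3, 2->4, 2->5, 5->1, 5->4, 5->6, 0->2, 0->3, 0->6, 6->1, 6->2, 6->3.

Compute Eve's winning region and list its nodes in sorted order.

A0 = {3, 4}
A1: add {6} — 6 (Eve) has 6→3.
A2: add {7} — 7 (Adam): all of {4, 6} already in.
A3 = A2; e.g. 0 (Adam) can still go to 2. Fixed point.
Eve's winning region = {3, 4, 6, 7}.

3, 4, 6, 7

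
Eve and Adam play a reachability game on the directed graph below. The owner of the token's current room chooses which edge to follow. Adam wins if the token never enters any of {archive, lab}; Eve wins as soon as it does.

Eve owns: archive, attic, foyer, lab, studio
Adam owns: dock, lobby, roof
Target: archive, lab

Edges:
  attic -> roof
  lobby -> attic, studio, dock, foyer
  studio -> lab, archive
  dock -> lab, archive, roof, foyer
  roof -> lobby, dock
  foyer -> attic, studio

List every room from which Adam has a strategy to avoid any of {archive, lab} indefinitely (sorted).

attic, dock, lobby, roof

A0 = {archive, lab}
A1: add {studio} — studio (Eve) has studio→lab.
A2: add {foyer} — foyer (Eve) has foyer→studio.
A3 = A2; e.g. attic (Eve) has no edge into A2. Fixed point.
Eve's attractor = {archive, foyer, lab, studio}; Adam avoids the target exactly from the complement.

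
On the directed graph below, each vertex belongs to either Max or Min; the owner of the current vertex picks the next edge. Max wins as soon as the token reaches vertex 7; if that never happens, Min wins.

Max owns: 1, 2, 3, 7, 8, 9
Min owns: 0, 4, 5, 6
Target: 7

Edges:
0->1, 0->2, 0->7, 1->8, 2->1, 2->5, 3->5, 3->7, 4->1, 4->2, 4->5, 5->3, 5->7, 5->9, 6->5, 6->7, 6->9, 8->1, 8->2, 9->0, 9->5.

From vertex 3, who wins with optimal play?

A0 = {7}
A1: add {3} — 3 (Max) has 3→7.
A2 = A1; e.g. 0 (Min) can still go to 1. Fixed point.
3 ∈ A1, so Max can force the target.

Max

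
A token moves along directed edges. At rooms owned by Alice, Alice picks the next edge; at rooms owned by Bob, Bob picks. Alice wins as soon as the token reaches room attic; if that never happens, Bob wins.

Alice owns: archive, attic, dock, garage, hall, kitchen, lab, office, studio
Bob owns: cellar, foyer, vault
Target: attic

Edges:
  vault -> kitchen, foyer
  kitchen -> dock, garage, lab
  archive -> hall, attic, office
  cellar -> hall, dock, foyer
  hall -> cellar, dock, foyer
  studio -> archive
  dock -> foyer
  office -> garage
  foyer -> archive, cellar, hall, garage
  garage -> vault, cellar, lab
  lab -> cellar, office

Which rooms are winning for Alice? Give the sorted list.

archive, attic, studio

A0 = {attic}
A1: add {archive} — archive (Alice) has archive→attic.
A2: add {studio} — studio (Alice) has studio→archive.
A3 = A2; e.g. vault (Bob) can still go to kitchen. Fixed point.
Alice's winning region = {archive, attic, studio}.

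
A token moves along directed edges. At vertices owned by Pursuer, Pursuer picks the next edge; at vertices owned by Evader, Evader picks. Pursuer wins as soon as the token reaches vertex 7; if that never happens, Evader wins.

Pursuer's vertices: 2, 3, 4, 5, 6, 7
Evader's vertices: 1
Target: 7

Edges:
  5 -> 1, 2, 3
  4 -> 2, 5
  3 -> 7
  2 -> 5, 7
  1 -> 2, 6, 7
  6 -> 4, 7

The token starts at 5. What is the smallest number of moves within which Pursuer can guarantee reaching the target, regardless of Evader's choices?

2

A0 = {7}
A1: add {2, 3, 6} — 2 (Pursuer) has 2→7; 3 (Pursuer) has 3→7; 6 (Pursuer) has 6→7.
A2: add {1, 4, 5} — 1 (Evader): all of {2, 6, 7} already in; 4 (Pursuer) has 4→2; 5 (Pursuer) has 5→2.
A2 = all vertices. Fixed point.
5 enters the attractor at level 2, so Pursuer can force the target in 2 moves from there.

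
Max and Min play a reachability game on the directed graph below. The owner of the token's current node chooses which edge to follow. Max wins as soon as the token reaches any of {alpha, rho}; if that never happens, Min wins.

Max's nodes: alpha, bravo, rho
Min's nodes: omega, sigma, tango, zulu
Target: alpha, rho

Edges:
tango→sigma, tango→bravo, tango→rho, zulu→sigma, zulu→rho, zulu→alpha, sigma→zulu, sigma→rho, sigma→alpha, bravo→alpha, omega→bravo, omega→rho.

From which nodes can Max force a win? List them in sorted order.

A0 = {alpha, rho}
A1: add {bravo} — bravo (Max) has bravo→alpha.
A2: add {omega} — omega (Min): all of {bravo, rho} already in.
A3 = A2; e.g. tango (Min) can still go to sigma. Fixed point.
Max's winning region = {alpha, bravo, omega, rho}.

alpha, bravo, omega, rho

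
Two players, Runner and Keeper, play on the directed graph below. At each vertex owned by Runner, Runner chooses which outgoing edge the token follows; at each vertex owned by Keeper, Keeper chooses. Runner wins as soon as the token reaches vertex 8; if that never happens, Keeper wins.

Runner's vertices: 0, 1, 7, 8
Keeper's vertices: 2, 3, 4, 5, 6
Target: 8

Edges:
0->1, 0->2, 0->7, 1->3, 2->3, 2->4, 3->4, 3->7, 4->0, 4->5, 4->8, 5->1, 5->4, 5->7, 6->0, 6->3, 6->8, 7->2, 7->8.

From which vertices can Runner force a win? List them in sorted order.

A0 = {8}
A1: add {7} — 7 (Runner) has 7→8.
A2: add {0} — 0 (Runner) has 0→7.
A3 = A2; e.g. 1 (Runner) has no edge into A2. Fixed point.
Runner's winning region = {0, 7, 8}.

0, 7, 8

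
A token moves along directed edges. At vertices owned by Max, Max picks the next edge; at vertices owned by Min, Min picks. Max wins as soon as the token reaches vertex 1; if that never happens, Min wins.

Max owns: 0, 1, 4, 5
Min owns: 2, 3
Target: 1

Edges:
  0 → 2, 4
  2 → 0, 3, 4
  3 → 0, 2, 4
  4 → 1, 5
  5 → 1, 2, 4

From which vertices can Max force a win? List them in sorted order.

0, 1, 4, 5

A0 = {1}
A1: add {4, 5} — 4 (Max) has 4→1; 5 (Max) has 5→1.
A2: add {0} — 0 (Max) has 0→4.
A3 = A2; e.g. 2 (Min) can still go to 3. Fixed point.
Max's winning region = {0, 1, 4, 5}.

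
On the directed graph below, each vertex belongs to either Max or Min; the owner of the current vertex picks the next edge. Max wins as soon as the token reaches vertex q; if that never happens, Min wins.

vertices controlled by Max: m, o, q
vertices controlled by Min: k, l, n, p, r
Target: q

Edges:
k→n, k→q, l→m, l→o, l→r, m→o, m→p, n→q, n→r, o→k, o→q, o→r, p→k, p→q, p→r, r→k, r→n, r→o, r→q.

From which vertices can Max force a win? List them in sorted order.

m, o, q

A0 = {q}
A1: add {o} — o (Max) has o→q.
A2: add {m} — m (Max) has m→o.
A3 = A2; e.g. k (Min) can still go to n. Fixed point.
Max's winning region = {m, o, q}.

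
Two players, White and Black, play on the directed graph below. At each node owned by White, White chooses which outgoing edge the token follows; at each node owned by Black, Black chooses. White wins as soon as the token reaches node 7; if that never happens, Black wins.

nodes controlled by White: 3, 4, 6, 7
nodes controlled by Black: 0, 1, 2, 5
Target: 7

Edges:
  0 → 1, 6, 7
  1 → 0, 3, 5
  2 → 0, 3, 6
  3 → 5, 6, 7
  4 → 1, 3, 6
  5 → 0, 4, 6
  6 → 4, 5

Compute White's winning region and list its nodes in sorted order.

A0 = {7}
A1: add {3} — 3 (White) has 3→7.
A2: add {4} — 4 (White) has 4→3.
A3: add {6} — 6 (White) has 6→4.
A4 = A3; e.g. 0 (Black) can still go to 1. Fixed point.
White's winning region = {3, 4, 6, 7}.

3, 4, 6, 7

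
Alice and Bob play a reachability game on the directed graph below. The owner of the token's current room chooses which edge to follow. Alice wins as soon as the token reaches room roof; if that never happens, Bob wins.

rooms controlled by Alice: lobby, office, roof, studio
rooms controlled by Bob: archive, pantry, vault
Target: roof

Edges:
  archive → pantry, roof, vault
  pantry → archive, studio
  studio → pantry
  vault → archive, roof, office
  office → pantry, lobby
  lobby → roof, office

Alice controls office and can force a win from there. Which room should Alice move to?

lobby

A0 = {roof}
A1: add {lobby} — lobby (Alice) has lobby→roof.
A2: add {office} — office (Alice) has office→lobby.
A3 = A2; e.g. archive (Bob) can still go to pantry. Fixed point.
From office, successor lobby is in the attractor (rank 1); the other successor pantry is not.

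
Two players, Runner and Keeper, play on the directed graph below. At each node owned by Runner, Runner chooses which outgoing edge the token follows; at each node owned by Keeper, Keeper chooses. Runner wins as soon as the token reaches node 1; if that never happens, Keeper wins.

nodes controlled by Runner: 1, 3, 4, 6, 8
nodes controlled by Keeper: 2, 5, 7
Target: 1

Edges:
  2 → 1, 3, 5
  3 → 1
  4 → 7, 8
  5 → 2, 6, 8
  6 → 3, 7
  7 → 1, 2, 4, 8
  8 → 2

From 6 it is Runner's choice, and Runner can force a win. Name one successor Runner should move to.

3

A0 = {1}
A1: add {3} — 3 (Runner) has 3→1.
A2: add {6} — 6 (Runner) has 6→3.
A3 = A2; e.g. 2 (Keeper) can still go to 5. Fixed point.
From 6, successor 3 is in the attractor (rank 1); the other successor 7 is not.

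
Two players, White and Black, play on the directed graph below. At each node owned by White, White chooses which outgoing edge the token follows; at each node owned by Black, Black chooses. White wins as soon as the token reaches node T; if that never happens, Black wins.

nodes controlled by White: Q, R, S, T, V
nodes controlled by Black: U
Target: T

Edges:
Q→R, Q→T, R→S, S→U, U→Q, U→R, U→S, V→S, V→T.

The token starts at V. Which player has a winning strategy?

A0 = {T}
A1: add {Q, V} — Q (White) has Q→T; V (White) has V→T.
A2 = A1; e.g. R (White) has no edge into A1. Fixed point.
V ∈ A1, so White can force the target.

White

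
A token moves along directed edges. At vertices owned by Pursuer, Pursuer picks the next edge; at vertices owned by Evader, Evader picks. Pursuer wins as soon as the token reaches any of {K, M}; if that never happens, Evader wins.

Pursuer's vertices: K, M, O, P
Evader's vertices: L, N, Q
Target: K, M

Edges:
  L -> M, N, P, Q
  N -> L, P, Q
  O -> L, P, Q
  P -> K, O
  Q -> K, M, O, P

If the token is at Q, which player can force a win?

A0 = {K, M}
A1: add {P} — P (Pursuer) has P→K.
A2: add {O} — O (Pursuer) has O→P.
A3: add {Q} — Q (Evader): all of {K, M, O, P} already in.
A4 = A3; e.g. L (Evader) can still go to N. Fixed point.
Q ∈ A3, so Pursuer can force the target.

Pursuer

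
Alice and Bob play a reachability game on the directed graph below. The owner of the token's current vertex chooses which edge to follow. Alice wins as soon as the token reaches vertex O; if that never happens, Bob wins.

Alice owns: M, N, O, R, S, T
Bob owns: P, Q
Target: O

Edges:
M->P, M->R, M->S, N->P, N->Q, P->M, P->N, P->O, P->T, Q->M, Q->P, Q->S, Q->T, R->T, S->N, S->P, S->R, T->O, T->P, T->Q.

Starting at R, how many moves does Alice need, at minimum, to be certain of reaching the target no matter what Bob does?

2

A0 = {O}
A1: add {T} — T (Alice) has T→O.
A2: add {R} — R (Alice) has R→T.
R enters the attractor at level 2, so Alice can force the target in 2 moves from there.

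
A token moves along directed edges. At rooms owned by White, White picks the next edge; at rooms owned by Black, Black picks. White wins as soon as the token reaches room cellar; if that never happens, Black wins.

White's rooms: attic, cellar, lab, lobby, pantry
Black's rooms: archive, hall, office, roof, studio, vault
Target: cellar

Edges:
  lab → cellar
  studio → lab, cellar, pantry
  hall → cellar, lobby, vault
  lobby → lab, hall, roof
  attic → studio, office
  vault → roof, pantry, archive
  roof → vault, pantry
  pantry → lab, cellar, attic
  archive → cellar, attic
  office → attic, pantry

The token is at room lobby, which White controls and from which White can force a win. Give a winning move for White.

A0 = {cellar}
A1: add {lab, pantry} — lab (White) has lab→cellar; pantry (White) has pantry→cellar.
A2: add {lobby, studio} — studio (Black): all of {lab, cellar, pantry} already in; lobby (White) has lobby→lab.
A3: add {attic} — attic (White) has attic→studio.
A4: add {archive, office} — archive (Black): all of {cellar, attic} already in; office (Black): all of {attic, pantry} already in.
A5 = A4; e.g. hall (Black) can still go to vault. Fixed point.
From lobby, successor lab is in the attractor (rank 1); the other successors hall, roof are not.

lab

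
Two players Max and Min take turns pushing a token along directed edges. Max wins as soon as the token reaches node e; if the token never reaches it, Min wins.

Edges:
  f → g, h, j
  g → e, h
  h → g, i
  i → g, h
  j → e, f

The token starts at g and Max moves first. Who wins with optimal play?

Max

Track states (vertex, player-to-move).
A0 = {(e,Max), (e,Min)}
A1: add {(g,Max), (j,Max)}.
(g,Max) ∈ A1 ⇒ Max forces the target.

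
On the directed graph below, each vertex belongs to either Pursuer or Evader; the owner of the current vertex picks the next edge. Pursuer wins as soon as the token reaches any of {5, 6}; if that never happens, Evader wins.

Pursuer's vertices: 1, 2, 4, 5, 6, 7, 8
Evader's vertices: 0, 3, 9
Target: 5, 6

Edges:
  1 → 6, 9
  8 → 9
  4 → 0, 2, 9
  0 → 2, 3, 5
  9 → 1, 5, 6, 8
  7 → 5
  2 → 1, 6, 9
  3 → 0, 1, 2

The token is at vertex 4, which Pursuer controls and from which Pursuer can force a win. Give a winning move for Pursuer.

A0 = {5, 6}
A1: add {1, 2, 7} — 1 (Pursuer) has 1→6; 2 (Pursuer) has 2→6; 7 (Pursuer) has 7→5.
A2: add {4} — 4 (Pursuer) has 4→2.
A3 = A2; e.g. 0 (Evader) can still go to 3. Fixed point.
From 4, successor 2 is in the attractor (rank 1); the other successors 0, 9 are not.

2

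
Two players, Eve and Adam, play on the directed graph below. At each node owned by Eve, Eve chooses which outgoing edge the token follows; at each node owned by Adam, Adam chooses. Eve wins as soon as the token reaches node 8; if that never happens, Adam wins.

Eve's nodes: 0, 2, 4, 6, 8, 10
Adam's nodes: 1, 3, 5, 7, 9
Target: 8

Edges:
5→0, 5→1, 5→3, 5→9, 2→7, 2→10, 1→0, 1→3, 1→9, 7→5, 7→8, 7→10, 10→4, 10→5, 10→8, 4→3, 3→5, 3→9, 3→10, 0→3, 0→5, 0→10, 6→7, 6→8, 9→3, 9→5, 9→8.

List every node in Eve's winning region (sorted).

A0 = {8}
A1: add {6, 10} — 6 (Eve) has 6→8; 10 (Eve) has 10→8.
A2: add {0, 2} — 0 (Eve) has 0→10; 2 (Eve) has 2→10.
A3 = A2; e.g. 1 (Adam) can still go to 3. Fixed point.
Eve's winning region = {0, 2, 6, 8, 10}.

0, 2, 6, 8, 10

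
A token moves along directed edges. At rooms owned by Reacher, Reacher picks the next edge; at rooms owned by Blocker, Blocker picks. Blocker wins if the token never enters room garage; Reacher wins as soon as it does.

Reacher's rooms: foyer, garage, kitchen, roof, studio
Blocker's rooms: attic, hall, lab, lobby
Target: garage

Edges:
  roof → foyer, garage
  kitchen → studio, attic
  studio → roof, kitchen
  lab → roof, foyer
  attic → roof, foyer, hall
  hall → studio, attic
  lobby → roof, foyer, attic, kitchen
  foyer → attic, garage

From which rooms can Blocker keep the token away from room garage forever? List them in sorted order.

attic, hall, lobby

A0 = {garage}
A1: add {foyer, roof} — roof (Reacher) has roof→garage; foyer (Reacher) has foyer→garage.
A2: add {lab, studio} — studio (Reacher) has studio→roof; lab (Blocker): all of {roof, foyer} already in.
A3: add {kitchen} — kitchen (Reacher) has kitchen→studio.
A4 = A3; e.g. lobby (Blocker) can still go to attic. Fixed point.
Reacher's attractor = {foyer, garage, kitchen, lab, roof, studio}; Blocker avoids the target exactly from the complement.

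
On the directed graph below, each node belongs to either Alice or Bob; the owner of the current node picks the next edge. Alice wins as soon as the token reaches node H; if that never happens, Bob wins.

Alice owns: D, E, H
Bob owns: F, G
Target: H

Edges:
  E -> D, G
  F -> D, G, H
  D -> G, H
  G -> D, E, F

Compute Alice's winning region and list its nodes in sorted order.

A0 = {H}
A1: add {D} — D (Alice) has D→H.
A2: add {E} — E (Alice) has E→D.
A3 = A2; e.g. F (Bob) can still go to G. Fixed point.
Alice's winning region = {D, E, H}.

D, E, H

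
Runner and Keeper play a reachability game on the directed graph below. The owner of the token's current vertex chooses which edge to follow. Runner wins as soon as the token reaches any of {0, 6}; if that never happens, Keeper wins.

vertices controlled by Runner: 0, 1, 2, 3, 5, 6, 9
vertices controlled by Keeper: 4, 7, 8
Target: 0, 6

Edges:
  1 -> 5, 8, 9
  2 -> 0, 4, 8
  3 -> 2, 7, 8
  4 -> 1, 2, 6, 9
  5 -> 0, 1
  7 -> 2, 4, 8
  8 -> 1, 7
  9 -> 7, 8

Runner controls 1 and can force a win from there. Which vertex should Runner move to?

5

A0 = {0, 6}
A1: add {2, 5} — 2 (Runner) has 2→0; 5 (Runner) has 5→0.
A2: add {1, 3} — 1 (Runner) has 1→5; 3 (Runner) has 3→2.
A3 = A2; e.g. 4 (Keeper) can still go to 9. Fixed point.
From 1, successor 5 is in the attractor (rank 1); the other successors 8, 9 are not.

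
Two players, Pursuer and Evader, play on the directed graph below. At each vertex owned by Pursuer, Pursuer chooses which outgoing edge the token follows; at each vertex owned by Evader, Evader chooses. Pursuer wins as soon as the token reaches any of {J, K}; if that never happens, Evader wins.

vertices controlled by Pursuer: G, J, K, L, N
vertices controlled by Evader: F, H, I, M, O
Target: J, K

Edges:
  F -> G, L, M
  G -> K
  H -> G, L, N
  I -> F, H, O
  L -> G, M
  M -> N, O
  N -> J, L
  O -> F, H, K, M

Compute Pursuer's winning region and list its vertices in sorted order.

G, H, J, K, L, N

A0 = {J, K}
A1: add {G, N} — G (Pursuer) has G→K; N (Pursuer) has N→J.
A2: add {L} — L (Pursuer) has L→G.
A3: add {H} — H (Evader): all of {G, L, N} already in.
A4 = A3; e.g. F (Evader) can still go to M. Fixed point.
Pursuer's winning region = {G, H, J, K, L, N}.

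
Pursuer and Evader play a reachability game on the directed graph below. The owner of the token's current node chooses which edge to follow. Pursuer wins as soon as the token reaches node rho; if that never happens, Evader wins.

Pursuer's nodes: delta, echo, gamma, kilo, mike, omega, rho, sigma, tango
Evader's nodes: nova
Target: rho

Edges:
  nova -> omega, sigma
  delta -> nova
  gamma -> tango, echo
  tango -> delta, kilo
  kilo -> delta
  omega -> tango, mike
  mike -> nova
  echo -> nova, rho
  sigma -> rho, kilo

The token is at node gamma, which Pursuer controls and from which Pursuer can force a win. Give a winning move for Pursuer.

A0 = {rho}
A1: add {echo, sigma} — echo (Pursuer) has echo→rho; sigma (Pursuer) has sigma→rho.
A2: add {gamma} — gamma (Pursuer) has gamma→echo.
A3 = A2; e.g. nova (Evader) can still go to omega. Fixed point.
From gamma, successor echo is in the attractor (rank 1); the other successor tango is not.

echo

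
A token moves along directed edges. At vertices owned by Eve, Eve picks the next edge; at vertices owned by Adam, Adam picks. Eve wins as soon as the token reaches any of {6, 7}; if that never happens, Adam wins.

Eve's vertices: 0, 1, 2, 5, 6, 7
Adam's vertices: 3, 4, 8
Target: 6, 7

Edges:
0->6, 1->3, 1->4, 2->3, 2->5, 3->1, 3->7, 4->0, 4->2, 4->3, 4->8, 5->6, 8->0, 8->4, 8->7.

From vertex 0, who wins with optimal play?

A0 = {6, 7}
A1: add {0, 5} — 0 (Eve) has 0→6; 5 (Eve) has 5→6.
0 ∈ A1, so Eve can force the target.

Eve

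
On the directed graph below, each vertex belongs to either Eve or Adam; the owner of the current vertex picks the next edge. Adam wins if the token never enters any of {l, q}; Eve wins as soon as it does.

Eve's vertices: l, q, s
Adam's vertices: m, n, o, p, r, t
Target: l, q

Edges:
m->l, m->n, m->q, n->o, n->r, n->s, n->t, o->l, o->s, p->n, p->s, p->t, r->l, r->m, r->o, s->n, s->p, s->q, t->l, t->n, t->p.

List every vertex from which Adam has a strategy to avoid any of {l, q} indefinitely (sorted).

m, n, p, r, t

A0 = {l, q}
A1: add {s} — s (Eve) has s→q.
A2: add {o} — o (Adam): all of {l, s} already in.
A3 = A2; e.g. m (Adam) can still go to n. Fixed point.
Eve's attractor = {l, o, q, s}; Adam avoids the target exactly from the complement.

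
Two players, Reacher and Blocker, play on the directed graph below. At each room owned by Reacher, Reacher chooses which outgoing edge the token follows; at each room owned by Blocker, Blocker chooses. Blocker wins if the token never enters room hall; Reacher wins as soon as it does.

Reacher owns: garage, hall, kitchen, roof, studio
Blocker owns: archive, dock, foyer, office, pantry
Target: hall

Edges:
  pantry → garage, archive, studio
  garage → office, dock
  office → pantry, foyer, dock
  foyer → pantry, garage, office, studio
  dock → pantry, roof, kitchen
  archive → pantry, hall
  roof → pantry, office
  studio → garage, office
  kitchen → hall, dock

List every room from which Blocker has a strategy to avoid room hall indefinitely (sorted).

A0 = {hall}
A1: add {kitchen} — kitchen (Reacher) has kitchen→hall.
A2 = A1; e.g. pantry (Blocker) can still go to garage. Fixed point.
Reacher's attractor = {hall, kitchen}; Blocker avoids the target exactly from the complement.

archive, dock, foyer, garage, office, pantry, roof, studio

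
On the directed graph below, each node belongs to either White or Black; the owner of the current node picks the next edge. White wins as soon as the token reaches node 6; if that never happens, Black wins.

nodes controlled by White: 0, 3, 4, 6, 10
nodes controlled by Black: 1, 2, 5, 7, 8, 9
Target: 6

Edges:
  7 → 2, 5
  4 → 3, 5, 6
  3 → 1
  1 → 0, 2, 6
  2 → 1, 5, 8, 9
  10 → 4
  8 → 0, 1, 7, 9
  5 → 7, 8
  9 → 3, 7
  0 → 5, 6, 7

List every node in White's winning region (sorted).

0, 4, 6, 10

A0 = {6}
A1: add {0, 4} — 0 (White) has 0→6; 4 (White) has 4→6.
A2: add {10} — 10 (White) has 10→4.
A3 = A2; e.g. 1 (Black) can still go to 2. Fixed point.
White's winning region = {0, 4, 6, 10}.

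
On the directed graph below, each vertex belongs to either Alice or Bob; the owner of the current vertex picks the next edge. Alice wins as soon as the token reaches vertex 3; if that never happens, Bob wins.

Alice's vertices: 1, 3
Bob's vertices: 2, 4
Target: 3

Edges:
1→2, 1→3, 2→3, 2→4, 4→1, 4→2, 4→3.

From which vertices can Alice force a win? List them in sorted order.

A0 = {3}
A1: add {1} — 1 (Alice) has 1→3.
A2 = A1; e.g. 2 (Bob) can still go to 4. Fixed point.
Alice's winning region = {1, 3}.

1, 3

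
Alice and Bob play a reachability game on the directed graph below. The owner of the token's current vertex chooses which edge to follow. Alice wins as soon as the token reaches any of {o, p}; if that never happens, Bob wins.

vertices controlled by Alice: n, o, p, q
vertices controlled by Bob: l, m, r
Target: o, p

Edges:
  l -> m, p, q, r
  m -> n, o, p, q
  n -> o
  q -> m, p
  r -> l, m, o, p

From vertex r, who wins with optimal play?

Bob

A0 = {o, p}
A1: add {n, q} — n (Alice) has n→o; q (Alice) has q→p.
A2: add {m} — m (Bob): all of {n, o, p, q} already in.
A3 = A2; e.g. l (Bob) can still go to r. Fixed point.
r never enters the attractor, so Bob can avoid the target forever.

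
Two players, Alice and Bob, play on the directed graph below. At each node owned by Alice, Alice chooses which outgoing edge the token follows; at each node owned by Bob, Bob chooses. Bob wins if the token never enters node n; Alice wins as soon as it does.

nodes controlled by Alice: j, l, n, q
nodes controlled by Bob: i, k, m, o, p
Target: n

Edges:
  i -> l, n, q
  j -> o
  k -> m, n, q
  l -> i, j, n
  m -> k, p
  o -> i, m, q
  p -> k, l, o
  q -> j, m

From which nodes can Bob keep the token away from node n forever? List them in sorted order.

A0 = {n}
A1: add {l} — l (Alice) has l→n.
A2 = A1; e.g. i (Bob) can still go to q. Fixed point.
Alice's attractor = {l, n}; Bob avoids the target exactly from the complement.

i, j, k, m, o, p, q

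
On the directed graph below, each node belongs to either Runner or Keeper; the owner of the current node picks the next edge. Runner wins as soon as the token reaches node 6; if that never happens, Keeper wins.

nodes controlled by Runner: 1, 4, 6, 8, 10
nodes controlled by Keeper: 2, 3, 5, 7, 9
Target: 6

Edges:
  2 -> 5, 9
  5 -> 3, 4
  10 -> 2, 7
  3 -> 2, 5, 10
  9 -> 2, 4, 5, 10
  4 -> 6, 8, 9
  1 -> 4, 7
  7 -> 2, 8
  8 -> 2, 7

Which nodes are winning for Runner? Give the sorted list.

A0 = {6}
A1: add {4} — 4 (Runner) has 4→6.
A2: add {1} — 1 (Runner) has 1→4.
A3 = A2; e.g. 2 (Keeper) can still go to 5. Fixed point.
Runner's winning region = {1, 4, 6}.

1, 4, 6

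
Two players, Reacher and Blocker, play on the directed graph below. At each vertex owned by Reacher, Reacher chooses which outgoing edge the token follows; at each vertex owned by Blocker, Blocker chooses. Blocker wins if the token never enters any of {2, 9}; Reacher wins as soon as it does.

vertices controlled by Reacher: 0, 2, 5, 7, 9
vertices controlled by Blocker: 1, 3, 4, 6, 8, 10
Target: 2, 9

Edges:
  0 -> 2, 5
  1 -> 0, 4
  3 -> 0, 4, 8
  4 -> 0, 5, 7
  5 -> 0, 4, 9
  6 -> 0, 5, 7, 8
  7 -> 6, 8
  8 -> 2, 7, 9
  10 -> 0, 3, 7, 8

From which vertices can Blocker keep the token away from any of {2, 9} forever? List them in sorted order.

1, 3, 4, 6, 7, 8, 10

A0 = {2, 9}
A1: add {0, 5} — 0 (Reacher) has 0→2; 5 (Reacher) has 5→9.
A2 = A1; e.g. 1 (Blocker) can still go to 4. Fixed point.
Reacher's attractor = {0, 2, 5, 9}; Blocker avoids the target exactly from the complement.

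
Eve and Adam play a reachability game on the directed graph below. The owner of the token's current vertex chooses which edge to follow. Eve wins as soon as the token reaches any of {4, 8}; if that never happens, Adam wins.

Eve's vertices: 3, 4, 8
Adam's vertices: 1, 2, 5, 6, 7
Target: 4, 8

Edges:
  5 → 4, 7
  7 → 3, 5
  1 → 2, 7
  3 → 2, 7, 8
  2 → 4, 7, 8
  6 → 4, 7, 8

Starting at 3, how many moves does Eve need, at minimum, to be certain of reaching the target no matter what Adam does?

A0 = {4, 8}
A1: add {3} — 3 (Eve) has 3→8.
A2 = A1; e.g. 1 (Adam) can still go to 2. Fixed point.
3 enters the attractor at level 1, so Eve can force the target in 1 move from there.

1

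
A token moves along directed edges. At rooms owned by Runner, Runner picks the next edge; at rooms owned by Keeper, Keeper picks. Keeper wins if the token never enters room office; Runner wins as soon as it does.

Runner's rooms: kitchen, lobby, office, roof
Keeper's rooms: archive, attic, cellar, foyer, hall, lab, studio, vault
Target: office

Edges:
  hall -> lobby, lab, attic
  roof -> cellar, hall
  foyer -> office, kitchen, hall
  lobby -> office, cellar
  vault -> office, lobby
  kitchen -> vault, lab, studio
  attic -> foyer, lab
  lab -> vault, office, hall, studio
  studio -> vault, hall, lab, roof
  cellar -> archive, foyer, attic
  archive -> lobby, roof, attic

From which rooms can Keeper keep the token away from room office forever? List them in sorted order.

A0 = {office}
A1: add {lobby} — lobby (Runner) has lobby→office.
A2: add {vault} — vault (Keeper): all of {office, lobby} already in.
A3: add {kitchen} — kitchen (Runner) has kitchen→vault.
A4 = A3; e.g. archive (Keeper) can still go to roof. Fixed point.
Runner's attractor = {kitchen, lobby, office, vault}; Keeper avoids the target exactly from the complement.

archive, attic, cellar, foyer, hall, lab, roof, studio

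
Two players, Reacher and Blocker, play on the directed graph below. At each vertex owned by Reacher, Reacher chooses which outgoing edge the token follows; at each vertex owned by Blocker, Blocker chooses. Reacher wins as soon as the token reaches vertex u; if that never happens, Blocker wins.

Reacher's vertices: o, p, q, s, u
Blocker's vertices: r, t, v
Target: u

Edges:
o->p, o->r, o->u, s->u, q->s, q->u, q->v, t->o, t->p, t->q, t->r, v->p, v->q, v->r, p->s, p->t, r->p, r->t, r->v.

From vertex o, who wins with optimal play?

A0 = {u}
A1: add {o, q, s} — o (Reacher) has o→u; q (Reacher) has q→u; s (Reacher) has s→u.
o ∈ A1, so Reacher can force the target.

Reacher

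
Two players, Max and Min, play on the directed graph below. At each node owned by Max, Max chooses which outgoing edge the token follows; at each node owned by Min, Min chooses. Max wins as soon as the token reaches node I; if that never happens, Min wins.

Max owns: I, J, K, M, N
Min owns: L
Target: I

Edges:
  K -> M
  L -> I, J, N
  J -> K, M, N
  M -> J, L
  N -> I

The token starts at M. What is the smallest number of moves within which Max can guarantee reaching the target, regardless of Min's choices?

3

A0 = {I}
A1: add {N} — N (Max) has N→I.
A2: add {J} — J (Max) has J→N.
A3: add {L, M} — L (Min): all of {I, J, N} already in; M (Max) has M→J.
M enters the attractor at level 3, so Max can force the target in 3 moves from there.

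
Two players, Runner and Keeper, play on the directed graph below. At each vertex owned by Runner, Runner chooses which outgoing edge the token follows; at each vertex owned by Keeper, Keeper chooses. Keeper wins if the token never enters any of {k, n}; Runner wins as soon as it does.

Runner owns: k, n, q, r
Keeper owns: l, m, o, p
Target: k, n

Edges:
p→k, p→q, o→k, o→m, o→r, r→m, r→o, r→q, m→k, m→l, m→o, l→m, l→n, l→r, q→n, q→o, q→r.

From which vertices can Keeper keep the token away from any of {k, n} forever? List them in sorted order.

l, m, o

A0 = {k, n}
A1: add {q} — q (Runner) has q→n.
A2: add {p, r} — p (Keeper): all of {k, q} already in; r (Runner) has r→q.
A3 = A2; e.g. l (Keeper) can still go to m. Fixed point.
Runner's attractor = {k, n, p, q, r}; Keeper avoids the target exactly from the complement.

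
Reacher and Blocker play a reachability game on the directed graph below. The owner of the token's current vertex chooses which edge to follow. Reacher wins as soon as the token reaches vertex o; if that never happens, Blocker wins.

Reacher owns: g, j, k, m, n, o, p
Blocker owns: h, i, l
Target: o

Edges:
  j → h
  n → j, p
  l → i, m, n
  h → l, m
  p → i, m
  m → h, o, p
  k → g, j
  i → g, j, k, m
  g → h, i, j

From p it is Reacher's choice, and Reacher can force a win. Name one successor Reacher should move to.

m

A0 = {o}
A1: add {m} — m (Reacher) has m→o.
A2: add {p} — p (Reacher) has p→m.
A3: add {n} — n (Reacher) has n→p.
A4 = A3; e.g. g (Reacher) has no edge into A3. Fixed point.
From p, successor m is in the attractor (rank 1); the other successor i is not.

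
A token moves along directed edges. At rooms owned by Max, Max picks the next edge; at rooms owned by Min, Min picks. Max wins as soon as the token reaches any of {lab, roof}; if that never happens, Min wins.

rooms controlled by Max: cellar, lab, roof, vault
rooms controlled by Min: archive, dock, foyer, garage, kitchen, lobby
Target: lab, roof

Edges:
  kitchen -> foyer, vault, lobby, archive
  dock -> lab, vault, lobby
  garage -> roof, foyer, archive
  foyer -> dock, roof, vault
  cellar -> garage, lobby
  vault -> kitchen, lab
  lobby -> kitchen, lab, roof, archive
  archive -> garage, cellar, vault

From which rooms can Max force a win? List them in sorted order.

A0 = {lab, roof}
A1: add {vault} — vault (Max) has vault→lab.
A2 = A1; e.g. kitchen (Min) can still go to foyer. Fixed point.
Max's winning region = {lab, roof, vault}.

lab, roof, vault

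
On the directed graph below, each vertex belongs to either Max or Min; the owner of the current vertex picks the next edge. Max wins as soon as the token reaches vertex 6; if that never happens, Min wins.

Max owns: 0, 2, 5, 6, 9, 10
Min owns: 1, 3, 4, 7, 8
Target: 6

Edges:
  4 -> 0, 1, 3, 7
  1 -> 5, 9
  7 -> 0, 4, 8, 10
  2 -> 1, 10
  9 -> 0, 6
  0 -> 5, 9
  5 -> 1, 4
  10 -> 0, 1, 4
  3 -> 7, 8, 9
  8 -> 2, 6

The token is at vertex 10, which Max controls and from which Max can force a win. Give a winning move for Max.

0

A0 = {6}
A1: add {9} — 9 (Max) has 9→6.
A2: add {0} — 0 (Max) has 0→9.
A3: add {10} — 10 (Max) has 10→0.
A4: add {2} — 2 (Max) has 2→10.
A5: add {8} — 8 (Min): all of {2, 6} already in.
A6 = A5; e.g. 1 (Min) can still go to 5. Fixed point.
From 10, successor 0 is in the attractor (rank 2); the other successors 1, 4 are not.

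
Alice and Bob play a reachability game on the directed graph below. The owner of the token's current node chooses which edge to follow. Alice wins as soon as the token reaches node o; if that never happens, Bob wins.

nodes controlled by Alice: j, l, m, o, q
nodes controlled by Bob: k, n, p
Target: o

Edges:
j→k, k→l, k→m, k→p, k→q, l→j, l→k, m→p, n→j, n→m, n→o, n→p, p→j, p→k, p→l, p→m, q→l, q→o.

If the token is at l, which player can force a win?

Bob

A0 = {o}
A1: add {q} — q (Alice) has q→o.
A2 = A1; e.g. j (Alice) has no edge into A1. Fixed point.
l never enters the attractor, so Bob can avoid the target forever.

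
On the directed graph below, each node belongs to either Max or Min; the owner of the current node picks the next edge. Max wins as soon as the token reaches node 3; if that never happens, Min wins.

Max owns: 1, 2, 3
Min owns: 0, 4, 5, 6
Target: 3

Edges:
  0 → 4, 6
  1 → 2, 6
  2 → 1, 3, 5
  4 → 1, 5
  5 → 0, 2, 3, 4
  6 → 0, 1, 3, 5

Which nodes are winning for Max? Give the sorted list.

A0 = {3}
A1: add {2} — 2 (Max) has 2→3.
A2: add {1} — 1 (Max) has 1→2.
A3 = A2; e.g. 0 (Min) can still go to 4. Fixed point.
Max's winning region = {1, 2, 3}.

1, 2, 3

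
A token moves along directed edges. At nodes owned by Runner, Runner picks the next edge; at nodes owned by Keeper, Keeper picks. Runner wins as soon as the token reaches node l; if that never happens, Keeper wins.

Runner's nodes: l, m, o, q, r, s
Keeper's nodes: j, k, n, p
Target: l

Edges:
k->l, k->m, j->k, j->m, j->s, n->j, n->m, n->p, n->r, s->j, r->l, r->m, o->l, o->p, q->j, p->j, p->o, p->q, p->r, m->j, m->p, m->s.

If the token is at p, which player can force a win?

Keeper

A0 = {l}
A1: add {o, r} — o (Runner) has o→l; r (Runner) has r→l.
A2 = A1; e.g. j (Keeper) can still go to k. Fixed point.
p never enters the attractor, so Keeper can avoid the target forever.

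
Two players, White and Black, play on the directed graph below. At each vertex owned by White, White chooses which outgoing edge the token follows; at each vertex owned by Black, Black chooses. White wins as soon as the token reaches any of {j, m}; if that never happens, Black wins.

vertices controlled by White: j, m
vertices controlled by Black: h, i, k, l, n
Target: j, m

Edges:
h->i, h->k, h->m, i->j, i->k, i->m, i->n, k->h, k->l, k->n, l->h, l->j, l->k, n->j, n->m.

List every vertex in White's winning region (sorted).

j, m, n

A0 = {j, m}
A1: add {n} — n (Black): all of {j, m} already in.
A2 = A1; e.g. h (Black) can still go to i. Fixed point.
White's winning region = {j, m, n}.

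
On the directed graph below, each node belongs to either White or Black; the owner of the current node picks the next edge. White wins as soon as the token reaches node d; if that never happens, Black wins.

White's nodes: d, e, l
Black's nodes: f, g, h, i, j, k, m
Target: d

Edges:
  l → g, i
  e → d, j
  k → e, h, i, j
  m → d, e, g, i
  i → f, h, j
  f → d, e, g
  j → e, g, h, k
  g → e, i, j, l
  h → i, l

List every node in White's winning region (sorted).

d, e

A0 = {d}
A1: add {e} — e (White) has e→d.
A2 = A1; e.g. f (Black) can still go to g. Fixed point.
White's winning region = {d, e}.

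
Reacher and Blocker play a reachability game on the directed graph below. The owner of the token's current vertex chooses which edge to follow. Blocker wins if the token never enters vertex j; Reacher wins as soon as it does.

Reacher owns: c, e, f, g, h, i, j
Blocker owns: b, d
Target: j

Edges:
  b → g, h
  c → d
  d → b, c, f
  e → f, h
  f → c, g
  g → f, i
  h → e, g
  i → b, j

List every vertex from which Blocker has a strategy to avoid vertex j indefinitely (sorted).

c, d

A0 = {j}
A1: add {i} — i (Reacher) has i→j.
A2: add {g} — g (Reacher) has g→i.
A3: add {f, h} — f (Reacher) has f→g; h (Reacher) has h→g.
A4: add {b, e} — b (Blocker): all of {g, h} already in; e (Reacher) has e→f.
A5 = A4; e.g. c (Reacher) has no edge into A4. Fixed point.
Reacher's attractor = {b, e, f, g, h, i, j}; Blocker avoids the target exactly from the complement.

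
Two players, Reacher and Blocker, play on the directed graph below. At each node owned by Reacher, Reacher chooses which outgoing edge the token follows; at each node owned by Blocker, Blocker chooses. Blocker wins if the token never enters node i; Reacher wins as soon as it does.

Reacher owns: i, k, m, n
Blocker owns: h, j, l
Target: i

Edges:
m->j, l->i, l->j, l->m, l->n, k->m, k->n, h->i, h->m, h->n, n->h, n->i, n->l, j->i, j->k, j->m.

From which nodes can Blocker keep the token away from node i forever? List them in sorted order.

A0 = {i}
A1: add {n} — n (Reacher) has n→i.
A2: add {k} — k (Reacher) has k→n.
A3 = A2; e.g. h (Blocker) can still go to m. Fixed point.
Reacher's attractor = {i, k, n}; Blocker avoids the target exactly from the complement.

h, j, l, m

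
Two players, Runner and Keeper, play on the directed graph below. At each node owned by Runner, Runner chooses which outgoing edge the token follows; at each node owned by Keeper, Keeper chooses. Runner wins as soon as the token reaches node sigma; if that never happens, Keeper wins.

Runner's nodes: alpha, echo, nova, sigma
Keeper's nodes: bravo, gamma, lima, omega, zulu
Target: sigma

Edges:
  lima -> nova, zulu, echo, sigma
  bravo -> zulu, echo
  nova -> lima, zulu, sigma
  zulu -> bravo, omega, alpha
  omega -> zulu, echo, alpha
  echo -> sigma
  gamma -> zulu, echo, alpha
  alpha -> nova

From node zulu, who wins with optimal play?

A0 = {sigma}
A1: add {echo, nova} — nova (Runner) has nova→sigma; echo (Runner) has echo→sigma.
A2: add {alpha} — alpha (Runner) has alpha→nova.
A3 = A2; e.g. lima (Keeper) can still go to zulu. Fixed point.
zulu never enters the attractor, so Keeper can avoid the target forever.

Keeper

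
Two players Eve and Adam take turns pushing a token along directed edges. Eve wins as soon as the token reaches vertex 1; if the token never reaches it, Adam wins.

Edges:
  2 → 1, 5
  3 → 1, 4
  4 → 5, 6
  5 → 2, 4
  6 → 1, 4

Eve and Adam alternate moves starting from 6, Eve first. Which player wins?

Eve

Track states (vertex, player-to-move).
A0 = {(1,Eve), (1,Adam)}
A1: add {(2,Eve), (3,Eve), (6,Eve)}.
(6,Eve) ∈ A1 ⇒ Eve forces the target.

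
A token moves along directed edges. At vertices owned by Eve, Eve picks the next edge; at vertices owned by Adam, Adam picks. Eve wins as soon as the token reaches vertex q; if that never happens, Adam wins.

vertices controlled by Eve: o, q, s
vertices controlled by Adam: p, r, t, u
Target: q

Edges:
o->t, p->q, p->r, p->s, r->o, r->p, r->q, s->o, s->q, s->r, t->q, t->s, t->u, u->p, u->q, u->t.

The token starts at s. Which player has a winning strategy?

A0 = {q}
A1: add {s} — s (Eve) has s→q.
A2 = A1; e.g. o (Eve) has no edge into A1. Fixed point.
s ∈ A1, so Eve can force the target.

Eve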